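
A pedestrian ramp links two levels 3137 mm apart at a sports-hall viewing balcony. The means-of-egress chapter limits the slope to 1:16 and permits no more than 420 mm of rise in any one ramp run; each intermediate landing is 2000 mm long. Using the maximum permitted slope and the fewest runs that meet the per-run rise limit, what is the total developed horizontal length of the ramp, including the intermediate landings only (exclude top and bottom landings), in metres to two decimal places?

64.19 m

At most 420 each: 3137/420 = 7.47, giving 8 ramp runs. That means 7 intermediate landings.
Ramp run (horizontal) at 1:16: 3137 × 16 = 50192 mm.
Intermediate landings: 7 × 2000 = 14000 mm.
Total developed length = 50192 + 14000 = 64192 mm.
= 64.19 m.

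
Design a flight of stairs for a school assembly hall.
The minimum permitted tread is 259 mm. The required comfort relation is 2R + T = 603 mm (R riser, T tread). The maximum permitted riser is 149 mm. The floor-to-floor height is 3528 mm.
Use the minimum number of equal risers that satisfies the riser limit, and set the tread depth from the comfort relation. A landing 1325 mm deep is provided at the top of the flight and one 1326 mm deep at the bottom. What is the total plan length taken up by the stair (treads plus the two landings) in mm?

9758 mm

3528 / 149 = 23.68, so 24 risers are needed.
Each riser is 3528/24 = 147 mm (≤ 149 mm).
T = 603 − 2·147 = 309 mm, which satisfies the 259 mm minimum.
Going = (24 − 1) × 309 = 7107 mm.
Enclosure = 7107 + 1325 + 1326 = 9758 mm.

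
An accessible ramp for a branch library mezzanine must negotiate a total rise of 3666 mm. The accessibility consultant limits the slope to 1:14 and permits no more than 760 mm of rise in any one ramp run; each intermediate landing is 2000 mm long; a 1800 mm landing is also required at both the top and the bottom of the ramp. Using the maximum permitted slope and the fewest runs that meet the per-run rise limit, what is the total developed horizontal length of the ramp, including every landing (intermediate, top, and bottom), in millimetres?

At most 760 each: 3666/760 = 4.82, giving 5 ramp runs. That means 4 intermediate landings.
Horizontal run for 3666 mm of rise at 1:14 is 3666 × 14 = 51324 mm.
Intermediate landings: 4 × 2000 = 8000 mm.
Top and bottom landings: 2 × 1800 = 3600 mm.
Total = 51324 + 8000 + 3600 = 62924 mm.

62924 mm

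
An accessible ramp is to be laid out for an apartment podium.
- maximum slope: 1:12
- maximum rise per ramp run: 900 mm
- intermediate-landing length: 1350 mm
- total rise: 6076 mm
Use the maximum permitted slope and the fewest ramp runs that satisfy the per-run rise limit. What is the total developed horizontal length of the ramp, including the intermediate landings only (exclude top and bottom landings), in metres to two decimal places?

At most 900 each: 6076/900 = 6.75, giving 7 ramp runs. That means 6 intermediate landings.
Ramp run (horizontal) at 1:12: 6076 × 12 = 72912 mm.
Intermediate landings: 6 × 1350 = 8100 mm.
Developed length = 72912 + 8100 = 81012 mm.
= 81.01 m.

81.01 m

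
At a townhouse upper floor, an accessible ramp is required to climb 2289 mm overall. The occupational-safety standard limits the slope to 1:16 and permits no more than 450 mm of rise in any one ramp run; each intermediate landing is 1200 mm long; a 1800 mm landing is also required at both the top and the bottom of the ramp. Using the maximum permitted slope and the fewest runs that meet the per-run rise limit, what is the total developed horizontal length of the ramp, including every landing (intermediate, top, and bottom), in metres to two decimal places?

2289 / 450 = 5.087 → round up to 6 ramp runs. That means 5 intermediate landings.
Horizontal run for 2289 mm of rise at 1:16 is 2289 × 16 = 36624 mm.
5 intermediate landings contribute 5 × 1200 = 6000 mm.
Top and bottom landings: 2 × 1800 = 3600 mm.
Total = 36624 + 6000 + 3600 = 46224 mm.
= 46.22 m.

46.22 m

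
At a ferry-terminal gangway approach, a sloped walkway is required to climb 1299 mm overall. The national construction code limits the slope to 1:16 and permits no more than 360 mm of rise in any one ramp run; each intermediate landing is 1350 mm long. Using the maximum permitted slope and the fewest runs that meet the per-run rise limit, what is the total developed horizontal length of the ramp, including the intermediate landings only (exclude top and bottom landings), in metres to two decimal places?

24.83 m

1299 / 360 = 3.608 → round up to 4 ramp runs. That means 3 intermediate landings.
Ramp run (horizontal) at 1:16: 1299 × 16 = 20784 mm.
3 intermediate landings contribute 3 × 1350 = 4050 mm.
Total developed length = 20784 + 4050 = 24834 mm.
= 24.83 m.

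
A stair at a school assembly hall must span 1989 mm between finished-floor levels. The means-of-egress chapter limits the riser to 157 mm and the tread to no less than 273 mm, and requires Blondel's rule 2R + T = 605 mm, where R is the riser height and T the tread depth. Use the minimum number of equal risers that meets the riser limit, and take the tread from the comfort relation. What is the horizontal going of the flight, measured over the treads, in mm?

3588 mm

1989 / 157 = 12.669 → round up to 13 risers.
R = 1989 ÷ 13 = 153 mm.
From 2R + T = 605: T = 605 − 306 = 299 mm.
Treads = 13 − 1 = 12; going = 12 × 299 = 3588 mm.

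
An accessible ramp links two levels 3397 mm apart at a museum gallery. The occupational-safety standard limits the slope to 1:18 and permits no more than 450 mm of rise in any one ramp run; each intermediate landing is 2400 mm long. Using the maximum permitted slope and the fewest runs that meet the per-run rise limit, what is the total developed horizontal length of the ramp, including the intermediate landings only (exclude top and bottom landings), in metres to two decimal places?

77.95 m

⌈3397/450⌉ = 8 ramp runs. That means 7 intermediate landings.
Horizontal run for 3397 mm of rise at 1:18 is 3397 × 18 = 61146 mm.
7 intermediate landings contribute 7 × 2400 = 16800 mm.
Total developed length = 61146 + 16800 = 77946 mm.
= 77.95 m.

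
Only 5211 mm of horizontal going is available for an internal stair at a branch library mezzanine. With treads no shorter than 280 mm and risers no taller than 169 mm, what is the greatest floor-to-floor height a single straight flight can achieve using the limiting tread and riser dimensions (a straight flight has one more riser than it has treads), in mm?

Treads that fit: ⌊5211 / 280⌋ = 18.
Risers = treads + 1 = 19.
Maximum height = 19 × 169 = 3211 mm.

3211 mm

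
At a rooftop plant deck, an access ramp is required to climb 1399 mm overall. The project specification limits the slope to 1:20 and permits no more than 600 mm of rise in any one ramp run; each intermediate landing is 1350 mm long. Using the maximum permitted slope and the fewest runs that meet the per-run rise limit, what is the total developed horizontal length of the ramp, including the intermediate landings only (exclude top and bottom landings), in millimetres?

30680 mm

1399 / 600 = 2.332 → round up to 3 ramp runs. That means 2 intermediate landings.
Ramp run (horizontal) at 1:20: 1399 × 20 = 27980 mm.
Intermediate landings: 2 × 1350 = 2700 mm.
Developed length = 27980 + 2700 = 30680 mm.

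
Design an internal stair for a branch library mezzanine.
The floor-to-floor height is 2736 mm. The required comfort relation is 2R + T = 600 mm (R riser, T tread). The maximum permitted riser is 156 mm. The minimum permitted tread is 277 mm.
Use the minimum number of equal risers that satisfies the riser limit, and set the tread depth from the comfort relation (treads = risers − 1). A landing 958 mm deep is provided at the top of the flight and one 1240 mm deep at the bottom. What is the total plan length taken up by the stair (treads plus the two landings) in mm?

⌈2736/156⌉ = 18 risers.
Each riser is 2736/18 = 152 mm (≤ 156 mm).
From 2R + T = 600: T = 600 − 304 = 296 mm.
18 risers give 17 treads; going = 17 × 296 = 5032 mm.
Enclosure = 5032 + 958 + 1240 = 7230 mm.

7230 mm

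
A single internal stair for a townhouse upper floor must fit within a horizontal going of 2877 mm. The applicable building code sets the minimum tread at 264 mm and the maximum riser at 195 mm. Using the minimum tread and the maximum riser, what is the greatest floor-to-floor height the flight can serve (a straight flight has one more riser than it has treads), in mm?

2145 mm

2877 / 264 = 10.90, so 10 treads fit.
Risers = treads + 1 = 11.
Maximum height = 11 × 195 = 2145 mm.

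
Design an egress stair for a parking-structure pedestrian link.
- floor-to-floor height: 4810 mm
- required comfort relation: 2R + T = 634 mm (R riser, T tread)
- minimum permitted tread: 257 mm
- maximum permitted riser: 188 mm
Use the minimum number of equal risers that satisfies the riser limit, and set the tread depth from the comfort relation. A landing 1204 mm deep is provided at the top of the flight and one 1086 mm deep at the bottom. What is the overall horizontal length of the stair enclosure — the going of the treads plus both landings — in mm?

8890 mm

At most 188 each: 4810/188 = 25.59, giving 26 risers.
Each riser is 4810/26 = 185 mm (≤ 188 mm).
From 2R + T = 634: T = 634 − 370 = 264 mm.
26 risers give 25 treads; going = 25 × 264 = 6600 mm.
Enclosure = 6600 + 1204 + 1086 = 8890 mm.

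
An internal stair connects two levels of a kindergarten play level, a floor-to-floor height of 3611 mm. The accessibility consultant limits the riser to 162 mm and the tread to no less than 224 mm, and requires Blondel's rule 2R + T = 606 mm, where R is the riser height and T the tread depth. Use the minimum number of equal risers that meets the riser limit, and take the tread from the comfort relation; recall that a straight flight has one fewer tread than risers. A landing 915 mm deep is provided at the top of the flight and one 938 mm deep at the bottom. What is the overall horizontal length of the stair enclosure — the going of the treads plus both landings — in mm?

⌈3611/162⌉ = 23 risers.
Each riser is 3611/23 = 157 mm (≤ 162 mm).
Tread T = 606 − 2 × 157 = 292 mm (≥ 224 mm).
Treads = 23 − 1 = 22; going = 22 × 292 = 6424 mm.
Add landings: 6424 + 915 + 938 = 8277 mm.

8277 mm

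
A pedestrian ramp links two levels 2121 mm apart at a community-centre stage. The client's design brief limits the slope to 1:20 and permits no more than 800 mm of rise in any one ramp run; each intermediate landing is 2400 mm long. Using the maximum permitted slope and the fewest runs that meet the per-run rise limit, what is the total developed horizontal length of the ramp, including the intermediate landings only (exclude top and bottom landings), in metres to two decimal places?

⌈2121/800⌉ = 3 ramp runs. That means 2 intermediate landings.
Horizontal run for 2121 mm of rise at 1:20 is 2121 × 20 = 42420 mm.
2 intermediate landings contribute 2 × 2400 = 4800 mm.
Total developed length = 42420 + 4800 = 47220 mm.
= 47.22 m.

47.22 m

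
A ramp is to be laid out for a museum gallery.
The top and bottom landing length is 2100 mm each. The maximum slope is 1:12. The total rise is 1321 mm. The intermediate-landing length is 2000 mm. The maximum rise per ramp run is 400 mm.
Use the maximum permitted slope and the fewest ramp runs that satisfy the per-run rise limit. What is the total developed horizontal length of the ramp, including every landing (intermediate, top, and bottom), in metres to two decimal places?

26.05 m

⌈1321/400⌉ = 4 ramp runs. That means 3 intermediate landings.
Horizontal run for 1321 mm of rise at 1:12 is 1321 × 12 = 15852 mm.
Intermediate landings: 3 × 2000 = 6000 mm.
Top and bottom landings: 2 × 2100 = 4200 mm.
Total = 15852 + 6000 + 4200 = 26052 mm.
= 26.05 m.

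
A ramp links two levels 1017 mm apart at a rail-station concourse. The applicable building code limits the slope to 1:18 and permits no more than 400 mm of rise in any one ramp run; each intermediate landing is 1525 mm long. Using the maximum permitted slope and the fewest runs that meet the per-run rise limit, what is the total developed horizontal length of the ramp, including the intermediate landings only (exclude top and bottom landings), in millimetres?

1017 / 400 = 2.542 → round up to 3 ramp runs. That means 2 intermediate landings.
Horizontal run for 1017 mm of rise at 1:18 is 1017 × 18 = 18306 mm.
2 intermediate landings contribute 2 × 1525 = 3050 mm.
Total developed length = 18306 + 3050 = 21356 mm.

21356 mm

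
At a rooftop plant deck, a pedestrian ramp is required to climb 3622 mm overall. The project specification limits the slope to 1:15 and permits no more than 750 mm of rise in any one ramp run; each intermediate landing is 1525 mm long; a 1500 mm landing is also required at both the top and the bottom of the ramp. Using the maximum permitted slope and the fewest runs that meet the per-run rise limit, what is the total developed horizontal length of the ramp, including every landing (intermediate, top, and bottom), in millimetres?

63430 mm

At most 750 each: 3622/750 = 4.83, giving 5 ramp runs. That means 4 intermediate landings.
Horizontal run for 3622 mm of rise at 1:15 is 3622 × 15 = 54330 mm.
Intermediate landings: 4 × 1525 = 6100 mm.
Top and bottom landings: 2 × 1500 = 3000 mm.
Total = 54330 + 6100 + 3000 = 63430 mm.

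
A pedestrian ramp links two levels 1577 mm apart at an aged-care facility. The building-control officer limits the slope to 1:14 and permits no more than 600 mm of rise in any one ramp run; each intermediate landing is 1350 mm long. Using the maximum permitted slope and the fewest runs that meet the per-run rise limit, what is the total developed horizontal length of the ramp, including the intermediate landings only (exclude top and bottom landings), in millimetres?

⌈1577/600⌉ = 3 ramp runs. That means 2 intermediate landings.
Horizontal run for 1577 mm of rise at 1:14 is 1577 × 14 = 22078 mm.
2 intermediate landings contribute 2 × 1350 = 2700 mm.
Total developed length = 22078 + 2700 = 24778 mm.

24778 mm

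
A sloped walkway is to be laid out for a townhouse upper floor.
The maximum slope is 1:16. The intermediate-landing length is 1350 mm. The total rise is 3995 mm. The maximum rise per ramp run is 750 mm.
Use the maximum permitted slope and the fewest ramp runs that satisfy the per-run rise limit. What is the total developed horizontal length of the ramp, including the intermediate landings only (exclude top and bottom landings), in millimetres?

3995 / 750 = 5.327 → round up to 6 ramp runs. That means 5 intermediate landings.
Horizontal run for 3995 mm of rise at 1:16 is 3995 × 16 = 63920 mm.
5 intermediate landings contribute 5 × 1350 = 6750 mm.
Developed length = 63920 + 6750 = 70670 mm.

70670 mm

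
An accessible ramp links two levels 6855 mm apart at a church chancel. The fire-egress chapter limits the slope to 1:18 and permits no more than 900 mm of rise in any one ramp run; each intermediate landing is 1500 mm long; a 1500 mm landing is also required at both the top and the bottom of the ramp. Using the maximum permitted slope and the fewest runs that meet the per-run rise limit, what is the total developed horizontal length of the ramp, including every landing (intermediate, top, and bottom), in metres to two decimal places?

⌈6855/900⌉ = 8 ramp runs. That means 7 intermediate landings.
Horizontal run for 6855 mm of rise at 1:18 is 6855 × 18 = 123390 mm.
7 intermediate landings contribute 7 × 1500 = 10500 mm.
Top and bottom landings: 2 × 1500 = 3000 mm.
Total = 123390 + 10500 + 3000 = 136890 mm.
= 136.89 m.

136.89 m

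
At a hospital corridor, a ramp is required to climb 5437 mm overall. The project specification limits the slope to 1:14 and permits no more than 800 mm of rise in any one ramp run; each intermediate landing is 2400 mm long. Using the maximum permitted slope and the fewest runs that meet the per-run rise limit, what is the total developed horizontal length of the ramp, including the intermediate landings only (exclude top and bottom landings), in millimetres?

At most 800 each: 5437/800 = 6.80, giving 7 ramp runs. That means 6 intermediate landings.
Ramp run (horizontal) at 1:14: 5437 × 14 = 76118 mm.
6 intermediate landings contribute 6 × 2400 = 14400 mm.
Total developed length = 76118 + 14400 = 90518 mm.

90518 mm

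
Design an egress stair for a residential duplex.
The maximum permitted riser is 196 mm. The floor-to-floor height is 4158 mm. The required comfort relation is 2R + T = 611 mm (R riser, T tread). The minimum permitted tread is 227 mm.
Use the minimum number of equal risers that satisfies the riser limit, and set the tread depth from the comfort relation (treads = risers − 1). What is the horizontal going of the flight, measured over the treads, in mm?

4893 mm

At most 196 each: 4158/196 = 21.21, giving 22 risers.
R = 4158 ÷ 22 = 189 mm.
From 2R + T = 611: T = 611 − 378 = 233 mm.
Going = (22 − 1) × 233 = 4893 mm.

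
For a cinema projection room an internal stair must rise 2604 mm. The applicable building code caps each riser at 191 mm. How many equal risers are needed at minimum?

14 risers

At most 191 each: 2604/191 = 13.63, giving 14 risers.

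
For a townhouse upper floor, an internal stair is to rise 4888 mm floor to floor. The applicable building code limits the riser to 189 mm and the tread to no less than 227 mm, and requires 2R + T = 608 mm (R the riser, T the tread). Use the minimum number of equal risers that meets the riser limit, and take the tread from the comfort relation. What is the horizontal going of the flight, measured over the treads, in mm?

5800 mm

4888 / 189 = 25.862 → round up to 26 risers.
R = 4888 ÷ 26 = 188 mm.
Tread T = 608 − 2 × 188 = 232 mm (≥ 227 mm).
26 risers give 25 treads; going = 25 × 232 = 5800 mm.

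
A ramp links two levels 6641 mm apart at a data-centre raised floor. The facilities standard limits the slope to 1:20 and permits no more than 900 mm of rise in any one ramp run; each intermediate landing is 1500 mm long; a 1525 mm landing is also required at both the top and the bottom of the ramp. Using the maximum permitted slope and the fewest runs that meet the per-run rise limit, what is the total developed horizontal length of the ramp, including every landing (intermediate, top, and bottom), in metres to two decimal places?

146.37 m

6641 / 900 = 7.379 → round up to 8 ramp runs. That means 7 intermediate landings.
Horizontal run for 6641 mm of rise at 1:20 is 6641 × 20 = 132820 mm.
7 intermediate landings contribute 7 × 1500 = 10500 mm.
Top and bottom landings: 2 × 1525 = 3050 mm.
Total = 132820 + 10500 + 3050 = 146370 mm.
= 146.37 m.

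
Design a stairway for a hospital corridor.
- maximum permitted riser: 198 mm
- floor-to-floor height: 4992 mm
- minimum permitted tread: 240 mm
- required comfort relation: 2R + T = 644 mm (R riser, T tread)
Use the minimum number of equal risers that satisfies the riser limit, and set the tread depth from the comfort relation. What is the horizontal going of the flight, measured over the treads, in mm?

4992 / 198 = 25.21, so 26 risers are needed.
R = 4992 ÷ 26 = 192 mm.
T = 644 − 2·192 = 260 mm, which satisfies the 240 mm minimum.
Treads = 26 − 1 = 25; going = 25 × 260 = 6500 mm.

6500 mm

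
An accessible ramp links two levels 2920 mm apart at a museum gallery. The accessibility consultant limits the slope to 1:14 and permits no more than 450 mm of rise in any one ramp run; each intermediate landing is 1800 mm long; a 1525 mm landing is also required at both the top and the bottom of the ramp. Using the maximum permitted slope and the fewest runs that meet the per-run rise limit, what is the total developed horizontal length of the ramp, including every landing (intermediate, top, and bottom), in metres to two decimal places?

54.73 m

At most 450 each: 2920/450 = 6.49, giving 7 ramp runs. That means 6 intermediate landings.
Ramp run (horizontal) at 1:14: 2920 × 14 = 40880 mm.
6 intermediate landings contribute 6 × 1800 = 10800 mm.
Top and bottom landings: 2 × 1525 = 3050 mm.
Total = 40880 + 10800 + 3050 = 54730 mm.
= 54.73 m.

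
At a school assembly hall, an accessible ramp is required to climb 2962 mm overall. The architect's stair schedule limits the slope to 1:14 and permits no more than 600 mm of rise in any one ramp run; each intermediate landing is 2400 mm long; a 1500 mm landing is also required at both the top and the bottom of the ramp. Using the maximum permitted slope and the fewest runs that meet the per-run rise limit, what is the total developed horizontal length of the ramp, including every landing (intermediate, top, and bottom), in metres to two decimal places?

At most 600 each: 2962/600 = 4.94, giving 5 ramp runs. That means 4 intermediate landings.
Horizontal run for 2962 mm of rise at 1:14 is 2962 × 14 = 41468 mm.
Intermediate landings: 4 × 2400 = 9600 mm.
Top and bottom landings: 2 × 1500 = 3000 mm.
Total = 41468 + 9600 + 3000 = 54068 mm.
= 54.07 m.

54.07 m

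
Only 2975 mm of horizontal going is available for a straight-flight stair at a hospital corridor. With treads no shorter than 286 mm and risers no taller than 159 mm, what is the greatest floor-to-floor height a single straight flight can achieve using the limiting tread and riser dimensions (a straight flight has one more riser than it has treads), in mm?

Treads that fit: ⌊2975 / 286⌋ = 10.
Risers = treads + 1 = 11.
Maximum height = 11 × 159 = 1749 mm.

1749 mm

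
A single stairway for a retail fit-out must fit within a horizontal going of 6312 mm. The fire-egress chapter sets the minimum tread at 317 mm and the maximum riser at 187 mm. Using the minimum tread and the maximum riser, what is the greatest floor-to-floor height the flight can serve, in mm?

Treads that fit: ⌊6312 / 317⌋ = 19.
Risers = treads + 1 = 20.
Maximum height = 20 × 187 = 3740 mm.

3740 mm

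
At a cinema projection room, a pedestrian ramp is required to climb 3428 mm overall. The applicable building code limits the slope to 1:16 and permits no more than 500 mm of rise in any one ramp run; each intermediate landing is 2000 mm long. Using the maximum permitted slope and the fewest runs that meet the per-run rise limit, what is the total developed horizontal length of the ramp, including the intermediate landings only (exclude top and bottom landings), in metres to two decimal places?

66.85 m

⌈3428/500⌉ = 7 ramp runs. That means 6 intermediate landings.
Ramp run (horizontal) at 1:16: 3428 × 16 = 54848 mm.
6 intermediate landings contribute 6 × 2000 = 12000 mm.
Total developed length = 54848 + 12000 = 66848 mm.
= 66.85 m.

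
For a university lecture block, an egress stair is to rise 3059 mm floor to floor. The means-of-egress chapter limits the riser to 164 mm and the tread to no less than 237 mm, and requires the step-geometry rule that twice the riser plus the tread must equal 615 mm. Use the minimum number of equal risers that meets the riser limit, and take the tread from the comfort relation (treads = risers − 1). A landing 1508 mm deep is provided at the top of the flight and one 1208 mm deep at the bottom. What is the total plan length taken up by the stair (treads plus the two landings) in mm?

At most 164 each: 3059/164 = 18.65, giving 19 risers.
Each riser is 3059/19 = 161 mm (≤ 164 mm).
T = 615 − 2·161 = 293 mm, which satisfies the 237 mm minimum.
Going = (19 − 1) × 293 = 5274 mm.
Enclosure = 5274 + 1508 + 1208 = 7990 mm.

7990 mm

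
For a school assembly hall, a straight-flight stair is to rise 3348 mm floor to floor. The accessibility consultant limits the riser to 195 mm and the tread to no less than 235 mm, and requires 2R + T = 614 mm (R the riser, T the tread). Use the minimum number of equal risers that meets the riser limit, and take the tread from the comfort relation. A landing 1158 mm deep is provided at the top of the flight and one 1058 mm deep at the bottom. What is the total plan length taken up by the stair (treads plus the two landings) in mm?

6330 mm

⌈3348/195⌉ = 18 risers.
Riser R = 3348 / 18 = 186 mm, within the 195 mm limit.
Tread T = 614 − 2 × 186 = 242 mm (≥ 235 mm).
Going = (18 − 1) × 242 = 4114 mm.
Enclosure = 4114 + 1158 + 1058 = 6330 mm.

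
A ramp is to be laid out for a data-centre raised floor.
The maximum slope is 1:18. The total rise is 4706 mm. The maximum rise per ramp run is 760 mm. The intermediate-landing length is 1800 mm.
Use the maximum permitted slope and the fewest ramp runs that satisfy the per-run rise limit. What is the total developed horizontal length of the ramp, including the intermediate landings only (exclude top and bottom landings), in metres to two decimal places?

95.51 m

4706 / 760 = 6.192 → round up to 7 ramp runs. That means 6 intermediate landings.
Horizontal run for 4706 mm of rise at 1:18 is 4706 × 18 = 84708 mm.
6 intermediate landings contribute 6 × 1800 = 10800 mm.
Total developed length = 84708 + 10800 = 95508 mm.
= 95.51 m.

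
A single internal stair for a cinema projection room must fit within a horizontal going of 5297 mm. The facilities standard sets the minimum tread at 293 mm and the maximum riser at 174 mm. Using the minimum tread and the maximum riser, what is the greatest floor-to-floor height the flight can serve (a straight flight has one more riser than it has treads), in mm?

3306 mm

Treads that fit: ⌊5297 / 293⌋ = 18.
Risers = treads + 1 = 19.
Maximum height = 19 × 174 = 3306 mm.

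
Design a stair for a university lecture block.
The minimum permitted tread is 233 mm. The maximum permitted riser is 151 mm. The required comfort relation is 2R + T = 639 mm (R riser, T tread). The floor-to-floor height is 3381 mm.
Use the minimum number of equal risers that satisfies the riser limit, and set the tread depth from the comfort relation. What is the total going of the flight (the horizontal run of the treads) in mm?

7590 mm

3381 / 151 = 22.39, so 23 risers are needed.
R = 3381 ÷ 23 = 147 mm.
T = 639 − 2·147 = 345 mm, which satisfies the 233 mm minimum.
Treads = 23 − 1 = 22; going = 22 × 345 = 7590 mm.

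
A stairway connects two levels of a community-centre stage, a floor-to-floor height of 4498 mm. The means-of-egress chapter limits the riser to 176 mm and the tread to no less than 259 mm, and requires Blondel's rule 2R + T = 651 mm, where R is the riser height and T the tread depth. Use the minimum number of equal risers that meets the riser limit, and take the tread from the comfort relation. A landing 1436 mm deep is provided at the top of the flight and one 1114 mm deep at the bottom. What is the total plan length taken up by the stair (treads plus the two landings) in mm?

10175 mm

4498 / 176 = 25.557 → round up to 26 risers.
Each riser is 4498/26 = 173 mm (≤ 176 mm).
From 2R + T = 651: T = 651 − 346 = 305 mm.
26 risers give 25 treads; going = 25 × 305 = 7625 mm.
Add landings: 7625 + 1436 + 1114 = 10175 mm.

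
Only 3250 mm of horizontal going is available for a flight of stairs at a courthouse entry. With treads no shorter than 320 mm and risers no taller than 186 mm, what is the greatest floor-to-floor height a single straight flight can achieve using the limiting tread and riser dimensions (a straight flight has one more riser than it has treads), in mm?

3250 / 320 = 10.16, so 10 treads fit.
Risers = treads + 1 = 11.
Maximum height = 11 × 186 = 2046 mm.

2046 mm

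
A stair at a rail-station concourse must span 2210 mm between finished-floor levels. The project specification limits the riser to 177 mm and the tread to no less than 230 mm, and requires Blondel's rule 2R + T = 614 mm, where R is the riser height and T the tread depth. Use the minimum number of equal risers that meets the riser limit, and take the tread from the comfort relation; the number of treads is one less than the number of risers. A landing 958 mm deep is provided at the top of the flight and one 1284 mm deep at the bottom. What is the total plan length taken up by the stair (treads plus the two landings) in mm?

2210 / 177 = 12.49, so 13 risers are needed.
Each riser is 2210/13 = 170 mm (≤ 177 mm).
T = 614 − 2·170 = 274 mm, which satisfies the 230 mm minimum.
13 risers give 12 treads; going = 12 × 274 = 3288 mm.
Enclosure = 3288 + 958 + 1284 = 5530 mm.

5530 mm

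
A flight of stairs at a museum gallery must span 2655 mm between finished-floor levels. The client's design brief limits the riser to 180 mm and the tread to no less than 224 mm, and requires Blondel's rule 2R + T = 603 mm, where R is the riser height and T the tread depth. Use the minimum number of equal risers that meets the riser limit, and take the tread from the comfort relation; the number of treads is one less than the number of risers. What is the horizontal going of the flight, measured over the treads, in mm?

3486 mm

2655 / 180 = 14.75, so 15 risers are needed.
Each riser is 2655/15 = 177 mm (≤ 180 mm).
Tread T = 603 − 2 × 177 = 249 mm (≥ 224 mm).
Going = (15 − 1) × 249 = 3486 mm.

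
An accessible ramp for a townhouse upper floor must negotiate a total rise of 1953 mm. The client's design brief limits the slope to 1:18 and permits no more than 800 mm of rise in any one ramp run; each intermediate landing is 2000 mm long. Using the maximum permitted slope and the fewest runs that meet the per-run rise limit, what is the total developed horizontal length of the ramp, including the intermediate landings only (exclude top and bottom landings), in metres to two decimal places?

39.15 m

⌈1953/800⌉ = 3 ramp runs. That means 2 intermediate landings.
Horizontal run for 1953 mm of rise at 1:18 is 1953 × 18 = 35154 mm.
2 intermediate landings contribute 2 × 2000 = 4000 mm.
Total developed length = 35154 + 4000 = 39154 mm.
= 39.15 m.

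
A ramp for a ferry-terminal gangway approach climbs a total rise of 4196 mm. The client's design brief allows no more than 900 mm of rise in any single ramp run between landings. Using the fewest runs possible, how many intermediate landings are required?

4 intermediate landings

⌈4196/900⌉ = 5 ramp runs.
5 runs are separated by 4 intermediate landings.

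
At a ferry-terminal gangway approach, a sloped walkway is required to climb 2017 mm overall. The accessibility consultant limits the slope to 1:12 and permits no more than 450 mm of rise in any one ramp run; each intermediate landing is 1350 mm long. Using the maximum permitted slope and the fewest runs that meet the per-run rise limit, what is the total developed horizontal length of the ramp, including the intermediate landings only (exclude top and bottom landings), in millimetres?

29604 mm

2017 / 450 = 4.48, so 5 ramp runs are needed. That means 4 intermediate landings.
Horizontal run for 2017 mm of rise at 1:12 is 2017 × 12 = 24204 mm.
4 intermediate landings contribute 4 × 1350 = 5400 mm.
Total developed length = 24204 + 5400 = 29604 mm.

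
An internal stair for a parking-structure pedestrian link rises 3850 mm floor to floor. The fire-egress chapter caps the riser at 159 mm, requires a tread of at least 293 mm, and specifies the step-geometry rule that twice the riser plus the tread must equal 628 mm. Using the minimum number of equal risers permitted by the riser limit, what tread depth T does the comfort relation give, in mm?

At most 159 each: 3850/159 = 24.21, giving 25 risers.
Each riser is 3850/25 = 154 mm (≤ 159 mm).
T = 628 − 2·154 = 320 mm, which satisfies the 293 mm minimum.

320 mm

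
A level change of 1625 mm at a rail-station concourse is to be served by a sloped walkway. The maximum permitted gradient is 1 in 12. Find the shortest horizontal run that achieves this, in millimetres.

Run = rise × 12 = 1625 × 12 = 19500 mm.

19500 mm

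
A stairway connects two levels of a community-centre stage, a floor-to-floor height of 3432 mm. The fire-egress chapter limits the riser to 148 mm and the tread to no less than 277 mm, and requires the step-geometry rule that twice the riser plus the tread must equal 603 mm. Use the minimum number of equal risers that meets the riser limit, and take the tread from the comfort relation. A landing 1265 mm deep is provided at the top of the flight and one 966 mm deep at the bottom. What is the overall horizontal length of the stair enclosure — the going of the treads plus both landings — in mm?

3432 / 148 = 23.19, so 24 risers are needed.
Riser R = 3432 / 24 = 143 mm, within the 148 mm limit.
From 2R + T = 603: T = 603 − 286 = 317 mm.
24 risers give 23 treads; going = 23 × 317 = 7291 mm.
Enclosure = 7291 + 1265 + 966 = 9522 mm.

9522 mm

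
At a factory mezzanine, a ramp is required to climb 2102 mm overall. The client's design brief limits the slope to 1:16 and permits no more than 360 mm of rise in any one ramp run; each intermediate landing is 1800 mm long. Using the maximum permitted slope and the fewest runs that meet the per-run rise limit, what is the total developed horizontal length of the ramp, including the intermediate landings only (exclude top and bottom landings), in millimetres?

42632 mm

⌈2102/360⌉ = 6 ramp runs. That means 5 intermediate landings.
Ramp run (horizontal) at 1:16: 2102 × 16 = 33632 mm.
5 intermediate landings contribute 5 × 1800 = 9000 mm.
Total developed length = 33632 + 9000 = 42632 mm.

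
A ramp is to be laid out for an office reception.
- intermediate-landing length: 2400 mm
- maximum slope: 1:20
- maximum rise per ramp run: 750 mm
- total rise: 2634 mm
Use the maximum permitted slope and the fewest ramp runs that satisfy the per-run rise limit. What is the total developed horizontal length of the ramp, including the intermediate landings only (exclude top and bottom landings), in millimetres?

59880 mm

2634 / 750 = 3.512 → round up to 4 ramp runs. That means 3 intermediate landings.
Horizontal run for 2634 mm of rise at 1:20 is 2634 × 20 = 52680 mm.
Intermediate landings: 3 × 2400 = 7200 mm.
Developed length = 52680 + 7200 = 59880 mm.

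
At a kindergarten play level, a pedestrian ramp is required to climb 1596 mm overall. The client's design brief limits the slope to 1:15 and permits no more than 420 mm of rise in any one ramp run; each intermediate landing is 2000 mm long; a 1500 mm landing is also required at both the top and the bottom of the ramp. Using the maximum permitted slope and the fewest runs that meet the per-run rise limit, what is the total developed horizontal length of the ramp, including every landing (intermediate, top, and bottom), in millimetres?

32940 mm

At most 420 each: 1596/420 = 3.80, giving 4 ramp runs. That means 3 intermediate landings.
Ramp run (horizontal) at 1:15: 1596 × 15 = 23940 mm.
3 intermediate landings contribute 3 × 2000 = 6000 mm.
Top and bottom landings: 2 × 1500 = 3000 mm.
Total = 23940 + 6000 + 3000 = 32940 mm.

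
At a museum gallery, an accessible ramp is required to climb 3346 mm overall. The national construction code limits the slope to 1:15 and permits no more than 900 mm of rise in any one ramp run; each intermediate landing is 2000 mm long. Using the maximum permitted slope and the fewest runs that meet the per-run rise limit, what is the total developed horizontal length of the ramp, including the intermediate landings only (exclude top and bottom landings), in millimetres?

56190 mm

3346 / 900 = 3.718 → round up to 4 ramp runs. That means 3 intermediate landings.
Horizontal run for 3346 mm of rise at 1:15 is 3346 × 15 = 50190 mm.
3 intermediate landings contribute 3 × 2000 = 6000 mm.
Total developed length = 50190 + 6000 = 56190 mm.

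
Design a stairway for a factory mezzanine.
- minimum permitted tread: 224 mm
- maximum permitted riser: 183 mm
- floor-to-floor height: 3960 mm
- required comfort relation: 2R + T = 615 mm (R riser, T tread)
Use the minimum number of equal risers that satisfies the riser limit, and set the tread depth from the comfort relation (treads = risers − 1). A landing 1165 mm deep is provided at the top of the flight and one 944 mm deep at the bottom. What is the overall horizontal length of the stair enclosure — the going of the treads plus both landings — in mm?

⌈3960/183⌉ = 22 risers.
Each riser is 3960/22 = 180 mm (≤ 183 mm).
From 2R + T = 615: T = 615 − 360 = 255 mm.
Going = (22 − 1) × 255 = 5355 mm.
Enclosure = 5355 + 1165 + 944 = 7464 mm.

7464 mm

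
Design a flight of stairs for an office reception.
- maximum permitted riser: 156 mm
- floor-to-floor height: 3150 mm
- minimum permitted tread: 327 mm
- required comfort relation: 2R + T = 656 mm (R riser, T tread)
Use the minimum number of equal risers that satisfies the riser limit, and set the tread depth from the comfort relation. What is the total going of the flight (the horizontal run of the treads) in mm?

At most 156 each: 3150/156 = 20.19, giving 21 risers.
Each riser is 3150/21 = 150 mm (≤ 156 mm).
Tread T = 656 − 2 × 150 = 356 mm (≥ 327 mm).
Treads = 21 − 1 = 20; going = 20 × 356 = 7120 mm.

7120 mm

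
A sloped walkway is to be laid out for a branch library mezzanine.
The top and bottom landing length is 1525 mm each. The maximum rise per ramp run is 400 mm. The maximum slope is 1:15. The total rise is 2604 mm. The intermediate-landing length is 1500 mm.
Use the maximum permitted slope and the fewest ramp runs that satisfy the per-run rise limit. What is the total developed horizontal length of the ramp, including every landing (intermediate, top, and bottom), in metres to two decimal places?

51.11 m

2604 / 400 = 6.510 → round up to 7 ramp runs. That means 6 intermediate landings.
Ramp run (horizontal) at 1:15: 2604 × 15 = 39060 mm.
Intermediate landings: 6 × 1500 = 9000 mm.
Top and bottom landings: 2 × 1525 = 3050 mm.
Total = 39060 + 9000 + 3050 = 51110 mm.
= 51.11 m.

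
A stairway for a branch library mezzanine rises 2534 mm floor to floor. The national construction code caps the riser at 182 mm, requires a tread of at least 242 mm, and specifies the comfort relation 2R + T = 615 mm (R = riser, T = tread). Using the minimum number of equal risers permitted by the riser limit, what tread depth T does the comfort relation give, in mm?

⌈2534/182⌉ = 14 risers.
Each riser is 2534/14 = 181 mm (≤ 182 mm).
From 2R + T = 615: T = 615 − 362 = 253 mm.

253 mm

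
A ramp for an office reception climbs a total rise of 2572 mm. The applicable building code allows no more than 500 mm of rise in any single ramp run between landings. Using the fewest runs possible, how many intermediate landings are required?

5 intermediate landings

2572 / 500 = 5.14, so 6 ramp runs are needed.
6 runs are separated by 5 intermediate landings.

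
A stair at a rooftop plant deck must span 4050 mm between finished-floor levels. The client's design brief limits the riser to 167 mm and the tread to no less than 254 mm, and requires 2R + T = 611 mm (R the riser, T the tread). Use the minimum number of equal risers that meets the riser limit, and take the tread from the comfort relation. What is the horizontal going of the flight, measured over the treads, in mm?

6888 mm

⌈4050/167⌉ = 25 risers.
R = 4050 ÷ 25 = 162 mm.
From 2R + T = 611: T = 611 − 324 = 287 mm.
Treads = 25 − 1 = 24; going = 24 × 287 = 6888 mm.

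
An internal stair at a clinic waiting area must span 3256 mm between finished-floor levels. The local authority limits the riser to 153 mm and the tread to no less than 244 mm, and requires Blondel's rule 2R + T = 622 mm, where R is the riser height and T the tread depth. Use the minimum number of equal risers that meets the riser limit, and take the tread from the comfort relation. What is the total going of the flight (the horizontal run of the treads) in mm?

3256 / 153 = 21.28, so 22 risers are needed.
Each riser is 3256/22 = 148 mm (≤ 153 mm).
From 2R + T = 622: T = 622 − 296 = 326 mm.
Going = (22 − 1) × 326 = 6846 mm.

6846 mm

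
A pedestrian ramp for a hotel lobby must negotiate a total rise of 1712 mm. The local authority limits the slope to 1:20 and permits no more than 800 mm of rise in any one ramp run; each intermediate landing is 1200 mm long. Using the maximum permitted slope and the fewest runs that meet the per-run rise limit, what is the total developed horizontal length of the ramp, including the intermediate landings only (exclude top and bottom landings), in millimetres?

36640 mm

1712 / 800 = 2.140 → round up to 3 ramp runs. That means 2 intermediate landings.
Horizontal run for 1712 mm of rise at 1:20 is 1712 × 20 = 34240 mm.
2 intermediate landings contribute 2 × 1200 = 2400 mm.
Developed length = 34240 + 2400 = 36640 mm.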